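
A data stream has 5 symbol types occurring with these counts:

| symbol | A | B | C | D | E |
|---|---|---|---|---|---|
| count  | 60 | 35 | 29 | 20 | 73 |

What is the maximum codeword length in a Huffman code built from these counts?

Merge the two lowest-weight nodes at each step:
D(20) + C(29) → 49
B(35) + 49 → 84
A(60) + E(73) → 133
84 + 133 → 217
The first pair merged (D, C) ends up deepest, at depth 3.

3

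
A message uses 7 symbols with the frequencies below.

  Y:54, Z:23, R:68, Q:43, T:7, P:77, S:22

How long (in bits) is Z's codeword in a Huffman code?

Build the tree from the bottom:
merge T(7) and S(22): 29
merge Z(23) and 29: 52
merge Q(43) and 52: 95
merge Y(54) and R(68): 122
merge P(77) and 95: 172
merge 122 and 172: 294
The subtree containing Z is merged 4 times, so code length = 4.

4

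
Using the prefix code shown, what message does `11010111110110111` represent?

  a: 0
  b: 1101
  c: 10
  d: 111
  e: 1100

badbcd

Read left to right; each codeword is recognised as soon as it completes (prefix code):
  1101→b | 0→a | 111→d | 1101→b | 10→c | 111→d
Decoded message: badbcd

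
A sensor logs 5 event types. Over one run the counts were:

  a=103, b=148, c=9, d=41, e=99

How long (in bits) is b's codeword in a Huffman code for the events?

2

Repeatedly merge the two smallest:
c(9) + d(41) → 50
50 + e(99) → 149
a(103) + b(148) → 251
149 + 251 → 400
b sits 2 levels below the root, so its codeword is 2 bits.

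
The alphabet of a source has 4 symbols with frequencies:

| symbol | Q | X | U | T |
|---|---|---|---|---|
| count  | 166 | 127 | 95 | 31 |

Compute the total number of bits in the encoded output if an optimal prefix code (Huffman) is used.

798

Greedily combine the two least-frequent nodes:
merge T(31) and U(95): 126
merge 126 and X(127): 253
merge Q(166) and 253: 419
Total encoded bits = sum of merged weights = 126 + 253 + 419 = 798.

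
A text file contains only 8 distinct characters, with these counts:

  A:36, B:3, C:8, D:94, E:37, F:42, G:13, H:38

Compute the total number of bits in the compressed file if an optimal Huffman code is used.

Build the Huffman tree bottom-up:
B(3) + C(8) → 11
11 + G(13) → 24
24 + A(36) → 60
E(37) + H(38) → 75
F(42) + 60 → 102
75 + D(94) → 169
102 + 169 → 271
Each symbol's bit-cost is frequency × depth; summing gives 712 bits (equivalently 11 + 24 + 60 + 75 + 102 + 169 + 271).

712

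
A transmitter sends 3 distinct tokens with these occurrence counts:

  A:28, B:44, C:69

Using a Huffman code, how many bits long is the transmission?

213

Merge the two smallest weights repeatedly:
merge A(28) and B(44): 72
merge C(69) and 72: 141
Each symbol's bit-cost is frequency × depth; summing gives 213 bits (equivalently 72 + 141).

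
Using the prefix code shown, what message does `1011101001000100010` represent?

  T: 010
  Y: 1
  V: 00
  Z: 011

Read left to right; each codeword is recognised as soon as it completes (prefix code):
  1→Y | 011→Z | 1→Y | 010→T | 010→T | 00→V | 1→Y | 00→V | 010→T
Decoded message: YZYTTVYVT

YZYTTVYVT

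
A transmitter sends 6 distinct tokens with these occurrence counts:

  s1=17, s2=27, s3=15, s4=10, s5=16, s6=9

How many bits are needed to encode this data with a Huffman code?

238

Build the Huffman tree bottom-up:
merge s6(9) and s4(10): 19
merge s3(15) and s5(16): 31
merge s1(17) and 19: 36
merge s2(27) and 31: 58
merge 36 and 58: 94
Each symbol's bit-cost is frequency × depth; summing gives 238 bits (equivalently 19 + 31 + 36 + 58 + 94).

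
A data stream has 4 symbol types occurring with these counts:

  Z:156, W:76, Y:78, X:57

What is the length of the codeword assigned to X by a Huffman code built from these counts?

3

Build the tree from the bottom:
merge X(57) and W(76): 133
merge Y(78) and 133: 211
merge Z(156) and 211: 367
The subtree containing X is merged 3 times, so code length = 3.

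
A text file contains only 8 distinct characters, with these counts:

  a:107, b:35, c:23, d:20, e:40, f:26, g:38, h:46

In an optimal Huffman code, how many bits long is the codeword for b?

3

Build the tree from the bottom:
merge d(20) and c(23): 43
merge f(26) and b(35): 61
merge g(38) and e(40): 78
merge 43 and h(46): 89
merge 61 and 78: 139
merge 89 and a(107): 196
merge 139 and 196: 335
b's leaf is at depth 3, giving a 3-bit codeword.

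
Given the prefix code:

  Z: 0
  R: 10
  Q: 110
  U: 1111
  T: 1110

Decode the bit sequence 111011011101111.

TQTU

Read left to right; each codeword is recognised as soon as it completes (prefix code):
  1110→T | 110→Q | 1110→T | 1111→U
Decoded message: TQTU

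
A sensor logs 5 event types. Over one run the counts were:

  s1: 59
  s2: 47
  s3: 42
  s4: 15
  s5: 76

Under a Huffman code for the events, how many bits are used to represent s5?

Huffman merges, smallest pair first:
merge s4(15) and s3(42): 57
merge s2(47) and 57: 104
merge s1(59) and s5(76): 135
merge 104 and 135: 239
The subtree containing s5 is merged 2 times, so code length = 2.

2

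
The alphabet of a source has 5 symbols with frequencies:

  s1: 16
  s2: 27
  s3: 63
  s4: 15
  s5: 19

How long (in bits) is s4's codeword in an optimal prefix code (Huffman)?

3

Build the tree from the bottom:
merge s4(15) and s1(16): 31
merge s5(19) and s2(27): 46
merge 31 and 46: 77
merge s3(63) and 77: 140
s4's leaf is at depth 3, giving a 3-bit codeword.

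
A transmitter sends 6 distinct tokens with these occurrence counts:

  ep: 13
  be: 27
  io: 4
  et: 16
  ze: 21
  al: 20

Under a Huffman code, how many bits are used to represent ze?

2

Huffman merges, smallest pair first:
combine io(4), ep(13) → 17
combine et(16), 17 → 33
combine al(20), ze(21) → 41
combine be(27), 33 → 60
combine 41, 60 → 101
ze's leaf is at depth 2, giving a 2-bit codeword.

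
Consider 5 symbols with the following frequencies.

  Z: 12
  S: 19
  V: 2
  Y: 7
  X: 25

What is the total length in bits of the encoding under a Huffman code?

Greedily combine the two least-frequent nodes:
combine V(2), Y(7) → 9
combine 9, Z(12) → 21
combine S(19), 21 → 40
combine X(25), 40 → 65
Total encoded bits = sum of merged weights = 9 + 21 + 40 + 65 = 135.

135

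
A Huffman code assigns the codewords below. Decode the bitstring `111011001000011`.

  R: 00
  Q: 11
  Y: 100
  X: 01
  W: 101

Read left to right; each codeword is recognised as soon as it completes (prefix code):
  11→Q | 101→W | 100→Y | 100→Y | 00→R | 11→Q
Decoded message: QWYYRQ

QWYYRQ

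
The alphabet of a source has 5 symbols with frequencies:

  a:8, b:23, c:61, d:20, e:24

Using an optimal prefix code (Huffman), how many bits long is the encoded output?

Build the Huffman tree bottom-up:
merge a(8) and d(20): 28
merge b(23) and e(24): 47
merge 28 and 47: 75
merge c(61) and 75: 136
Total encoded bits = sum of merged weights = 28 + 47 + 75 + 136 = 286.

286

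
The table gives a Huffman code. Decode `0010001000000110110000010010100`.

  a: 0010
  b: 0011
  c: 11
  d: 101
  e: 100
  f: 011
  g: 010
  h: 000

aahbfhage

Read left to right; each codeword is recognised as soon as it completes (prefix code):
  0010→a | 0010→a | 000→h | 0011→b | 011→f | 000→h | 0010→a | 010→g | 100→e
Decoded message: aahbfhage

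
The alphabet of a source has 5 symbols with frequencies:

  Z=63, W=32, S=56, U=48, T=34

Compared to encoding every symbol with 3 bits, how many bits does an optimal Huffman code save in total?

167

Fixed-length: 3 bits × 233 symbols = 699 bits.
Huffman merges:
W(32) + T(34) → 66
U(48) + S(56) → 104
Z(63) + 66 → 129
104 + 129 → 233
Huffman total = 66 + 104 + 129 + 233 = 532 bits.
Saving = 699 − 532 = 167 bits.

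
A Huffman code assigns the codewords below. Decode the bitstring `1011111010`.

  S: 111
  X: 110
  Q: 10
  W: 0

QSXQ

Read left to right; each codeword is recognised as soon as it completes (prefix code):
  10→Q | 111→S | 110→X | 10→Q
Decoded message: QSXQ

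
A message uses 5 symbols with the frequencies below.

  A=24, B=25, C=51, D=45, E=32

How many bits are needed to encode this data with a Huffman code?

403

Build the Huffman tree bottom-up:
merge A(24) and B(25): 49
merge E(32) and D(45): 77
merge 49 and C(51): 100
merge 77 and 100: 177
The encoded length is the sum of every internal node's weight: 49 + 77 + 100 + 177 = 403 bits.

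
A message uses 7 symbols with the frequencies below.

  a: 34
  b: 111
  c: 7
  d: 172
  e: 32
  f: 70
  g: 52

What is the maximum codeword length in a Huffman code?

Merge the two lowest-weight nodes at each step:
merge c(7) and e(32): 39
merge a(34) and 39: 73
merge g(52) and f(70): 122
merge 73 and b(111): 184
merge 122 and d(172): 294
merge 184 and 294: 478
The rarest symbols sit at the bottom; the longest codeword is 4 bits.

4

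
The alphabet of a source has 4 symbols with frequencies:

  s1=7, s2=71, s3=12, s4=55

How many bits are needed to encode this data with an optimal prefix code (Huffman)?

Build the Huffman tree bottom-up:
merge s1(7) and s3(12): 19
merge 19 and s4(55): 74
merge s2(71) and 74: 145
The encoded length is the sum of every internal node's weight: 19 + 74 + 145 = 238 bits.

238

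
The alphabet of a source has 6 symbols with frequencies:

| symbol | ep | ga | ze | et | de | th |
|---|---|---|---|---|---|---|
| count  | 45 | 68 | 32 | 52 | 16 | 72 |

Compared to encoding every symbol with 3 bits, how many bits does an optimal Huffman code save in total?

Fixed-length: 3 bits × 285 symbols = 855 bits.
Huffman merges:
combine de(16), ze(32) → 48
combine ep(45), 48 → 93
combine et(52), ga(68) → 120
combine th(72), 93 → 165
combine 120, 165 → 285
Huffman total = 48 + 93 + 120 + 165 + 285 = 711 bits.
Saving = 855 − 711 = 144 bits.

144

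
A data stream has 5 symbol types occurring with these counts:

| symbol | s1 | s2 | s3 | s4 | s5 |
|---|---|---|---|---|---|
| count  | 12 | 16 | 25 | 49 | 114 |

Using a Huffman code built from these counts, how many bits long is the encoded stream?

399

Greedily combine the two least-frequent nodes:
merge s1(12) and s2(16): 28
merge s3(25) and 28: 53
merge s4(49) and 53: 102
merge 102 and s5(114): 216
Each symbol's bit-cost is frequency × depth; summing gives 399 bits (equivalently 28 + 53 + 102 + 216).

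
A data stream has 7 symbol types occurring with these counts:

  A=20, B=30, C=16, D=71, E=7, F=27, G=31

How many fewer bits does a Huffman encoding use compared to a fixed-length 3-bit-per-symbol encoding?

Fixed-length: 3 bits × 202 symbols = 606 bits.
Huffman merges:
merge E(7) and C(16): 23
merge A(20) and 23: 43
merge F(27) and B(30): 57
merge G(31) and 43: 74
merge 57 and D(71): 128
merge 74 and 128: 202
Huffman total = 23 + 43 + 57 + 74 + 128 + 202 = 527 bits.
Saving = 606 − 527 = 79 bits.

79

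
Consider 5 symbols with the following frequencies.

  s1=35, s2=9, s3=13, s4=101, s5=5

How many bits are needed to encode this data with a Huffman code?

Merge the two smallest weights repeatedly:
combine s5(5), s2(9) → 14
combine s3(13), 14 → 27
combine 27, s1(35) → 62
combine 62, s4(101) → 163
Total encoded bits = sum of merged weights = 14 + 27 + 62 + 163 = 266.

266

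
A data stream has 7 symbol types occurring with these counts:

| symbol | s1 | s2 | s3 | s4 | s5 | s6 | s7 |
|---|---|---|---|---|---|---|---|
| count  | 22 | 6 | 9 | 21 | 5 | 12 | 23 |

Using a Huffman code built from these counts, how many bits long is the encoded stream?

259

Greedily combine the two least-frequent nodes:
combine s5(5), s2(6) → 11
combine s3(9), 11 → 20
combine s6(12), 20 → 32
combine s4(21), s1(22) → 43
combine s7(23), 32 → 55
combine 43, 55 → 98
The encoded length is the sum of every internal node's weight: 11 + 20 + 32 + 43 + 55 + 98 = 259 bits.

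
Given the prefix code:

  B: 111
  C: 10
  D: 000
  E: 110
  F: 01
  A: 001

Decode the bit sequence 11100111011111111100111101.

BAEBBBABF

Read left to right; each codeword is recognised as soon as it completes (prefix code):
  111→B | 001→A | 110→E | 111→B | 111→B | 111→B | 001→A | 111→B | 01→F
Decoded message: BAEBBBABF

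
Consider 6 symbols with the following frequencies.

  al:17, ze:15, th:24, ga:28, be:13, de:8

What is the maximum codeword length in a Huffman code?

3

Merge the two lowest-weight nodes at each step:
combine de(8), be(13) → 21
combine ze(15), al(17) → 32
combine 21, th(24) → 45
combine ga(28), 32 → 60
combine 45, 60 → 105
Maximum depth reached is 3.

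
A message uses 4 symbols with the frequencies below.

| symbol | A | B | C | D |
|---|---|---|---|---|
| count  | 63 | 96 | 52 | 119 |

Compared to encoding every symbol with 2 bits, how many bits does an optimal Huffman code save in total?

4

Fixed-length: 2 bits × 330 symbols = 660 bits.
Huffman merges:
combine C(52), A(63) → 115
combine B(96), 115 → 211
combine D(119), 211 → 330
Huffman total = 115 + 211 + 330 = 656 bits.
Saving = 660 − 656 = 4 bits.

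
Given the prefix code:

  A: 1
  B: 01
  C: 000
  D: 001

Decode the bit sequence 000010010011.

Read left to right; each codeword is recognised as soon as it completes (prefix code):
  000→C | 01→B | 001→D | 001→D | 1→A
Decoded message: CBDDA

CBDDA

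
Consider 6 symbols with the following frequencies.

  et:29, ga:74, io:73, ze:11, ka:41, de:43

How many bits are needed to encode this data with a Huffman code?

Merge the two smallest weights repeatedly:
ze(11) + et(29) → 40
40 + ka(41) → 81
de(43) + io(73) → 116
ga(74) + 81 → 155
116 + 155 → 271
Each symbol's bit-cost is frequency × depth; summing gives 663 bits (equivalently 40 + 81 + 116 + 155 + 271).

663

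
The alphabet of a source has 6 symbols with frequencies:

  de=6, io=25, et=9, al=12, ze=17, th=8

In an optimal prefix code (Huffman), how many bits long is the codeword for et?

Build the tree from the bottom:
merge de(6) and th(8): 14
merge et(9) and al(12): 21
merge 14 and ze(17): 31
merge 21 and io(25): 46
merge 31 and 46: 77
et sits 3 levels below the root, so its codeword is 3 bits.

3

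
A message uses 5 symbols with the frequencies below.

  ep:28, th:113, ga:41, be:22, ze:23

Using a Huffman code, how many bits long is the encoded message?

455

Merge the two smallest weights repeatedly:
merge be(22) and ze(23): 45
merge ep(28) and ga(41): 69
merge 45 and 69: 114
merge th(113) and 114: 227
The encoded length is the sum of every internal node's weight: 45 + 69 + 114 + 227 = 455 bits.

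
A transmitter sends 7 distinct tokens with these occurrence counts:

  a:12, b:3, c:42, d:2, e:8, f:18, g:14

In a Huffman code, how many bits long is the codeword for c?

1

Repeatedly merge the two smallest:
combine d(2), b(3) → 5
combine 5, e(8) → 13
combine a(12), 13 → 25
combine g(14), f(18) → 32
combine 25, 32 → 57
combine c(42), 57 → 99
c is a child of the root — depth 1, so its codeword is a single bit.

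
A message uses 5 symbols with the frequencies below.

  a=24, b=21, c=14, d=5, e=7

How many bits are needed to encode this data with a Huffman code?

Build the Huffman tree bottom-up:
combine d(5), e(7) → 12
combine 12, c(14) → 26
combine b(21), a(24) → 45
combine 26, 45 → 71
Each symbol's bit-cost is frequency × depth; summing gives 154 bits (equivalently 12 + 26 + 45 + 71).

154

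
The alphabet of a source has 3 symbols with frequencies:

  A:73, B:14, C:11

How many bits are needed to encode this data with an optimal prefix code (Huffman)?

123

Merge the two smallest weights repeatedly:
combine C(11), B(14) → 25
combine 25, A(73) → 98
Total encoded bits = sum of merged weights = 25 + 98 = 123.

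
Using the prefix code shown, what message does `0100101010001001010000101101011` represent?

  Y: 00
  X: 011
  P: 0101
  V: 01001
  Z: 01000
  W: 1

VPYVZPWPW

Read left to right; each codeword is recognised as soon as it completes (prefix code):
  01001→V | 0101→P | 00→Y | 01001→V | 01000→Z | 0101→P | 1→W | 0101→P | 1→W
Decoded message: VPYVZPWPW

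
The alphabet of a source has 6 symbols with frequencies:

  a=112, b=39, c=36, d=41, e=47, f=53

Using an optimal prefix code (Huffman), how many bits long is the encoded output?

819

Greedily combine the two least-frequent nodes:
merge c(36) and b(39): 75
merge d(41) and e(47): 88
merge f(53) and 75: 128
merge 88 and a(112): 200
merge 128 and 200: 328
Total encoded bits = sum of merged weights = 75 + 88 + 128 + 200 + 328 = 819.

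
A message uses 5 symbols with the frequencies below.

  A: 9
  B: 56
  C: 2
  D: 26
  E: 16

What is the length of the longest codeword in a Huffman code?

4

Merge the two lowest-weight nodes at each step:
merge C(2) and A(9): 11
merge 11 and E(16): 27
merge D(26) and 27: 53
merge 53 and B(56): 109
The rarest symbols sit at the bottom; the longest codeword is 4 bits.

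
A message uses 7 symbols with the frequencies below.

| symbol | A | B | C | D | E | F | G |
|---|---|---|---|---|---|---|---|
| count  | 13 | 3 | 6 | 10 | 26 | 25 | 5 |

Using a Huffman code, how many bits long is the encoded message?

Merge the two smallest weights repeatedly:
merge B(3) and G(5): 8
merge C(6) and 8: 14
merge D(10) and A(13): 23
merge 14 and 23: 37
merge F(25) and E(26): 51
merge 37 and 51: 88
Each symbol's bit-cost is frequency × depth; summing gives 221 bits (equivalently 8 + 14 + 23 + 37 + 51 + 88).

221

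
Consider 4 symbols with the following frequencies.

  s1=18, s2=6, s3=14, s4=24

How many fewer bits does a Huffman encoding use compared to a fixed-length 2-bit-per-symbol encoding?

Fixed-length: 2 bits × 62 symbols = 124 bits.
Huffman merges:
s2(6) + s3(14) → 20
s1(18) + 20 → 38
s4(24) + 38 → 62
Huffman total = 20 + 38 + 62 = 120 bits.
Saving = 124 − 120 = 4 bits.

4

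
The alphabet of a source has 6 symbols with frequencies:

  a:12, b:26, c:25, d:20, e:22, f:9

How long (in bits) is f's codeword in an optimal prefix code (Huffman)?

4

Build the tree from the bottom:
f(9) + a(12) → 21
d(20) + 21 → 41
e(22) + c(25) → 47
b(26) + 41 → 67
47 + 67 → 114
f sits 4 levels below the root, so its codeword is 4 bits.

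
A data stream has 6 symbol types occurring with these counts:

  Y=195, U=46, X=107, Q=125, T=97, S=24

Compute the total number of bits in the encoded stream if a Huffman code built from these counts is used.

Greedily combine the two least-frequent nodes:
merge S(24) and U(46): 70
merge 70 and T(97): 167
merge X(107) and Q(125): 232
merge 167 and Y(195): 362
merge 232 and 362: 594
Total encoded bits = sum of merged weights = 70 + 167 + 232 + 362 + 594 = 1425.

1425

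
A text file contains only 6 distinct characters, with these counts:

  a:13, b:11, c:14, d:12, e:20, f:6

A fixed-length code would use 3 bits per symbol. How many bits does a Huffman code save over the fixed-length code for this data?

34

Fixed-length: 3 bits × 76 symbols = 228 bits.
Huffman merges:
merge f(6) and b(11): 17
merge d(12) and a(13): 25
merge c(14) and 17: 31
merge e(20) and 25: 45
merge 31 and 45: 76
Huffman total = 17 + 25 + 31 + 45 + 76 = 194 bits.
Saving = 228 − 194 = 34 bits.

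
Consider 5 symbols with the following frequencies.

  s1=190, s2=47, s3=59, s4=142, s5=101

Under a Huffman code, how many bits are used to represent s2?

3

Build the tree from the bottom:
s2(47) + s3(59) → 106
s5(101) + 106 → 207
s4(142) + s1(190) → 332
207 + 332 → 539
s2's leaf is at depth 3, giving a 3-bit codeword.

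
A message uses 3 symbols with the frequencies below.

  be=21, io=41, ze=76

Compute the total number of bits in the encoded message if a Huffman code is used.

Greedily combine the two least-frequent nodes:
merge be(21) and io(41): 62
merge 62 and ze(76): 138
Each symbol's bit-cost is frequency × depth; summing gives 200 bits (equivalently 62 + 138).

200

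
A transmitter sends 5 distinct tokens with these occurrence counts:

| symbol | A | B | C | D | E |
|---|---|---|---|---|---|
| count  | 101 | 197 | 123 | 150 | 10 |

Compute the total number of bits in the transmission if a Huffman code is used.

1273

Greedily combine the two least-frequent nodes:
merge E(10) and A(101): 111
merge 111 and C(123): 234
merge D(150) and B(197): 347
merge 234 and 347: 581
Each symbol's bit-cost is frequency × depth; summing gives 1273 bits (equivalently 111 + 234 + 347 + 581).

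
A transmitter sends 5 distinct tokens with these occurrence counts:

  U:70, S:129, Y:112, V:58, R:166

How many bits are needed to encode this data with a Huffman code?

Greedily combine the two least-frequent nodes:
merge V(58) and U(70): 128
merge Y(112) and 128: 240
merge S(129) and R(166): 295
merge 240 and 295: 535
Each symbol's bit-cost is frequency × depth; summing gives 1198 bits (equivalently 128 + 240 + 295 + 535).

1198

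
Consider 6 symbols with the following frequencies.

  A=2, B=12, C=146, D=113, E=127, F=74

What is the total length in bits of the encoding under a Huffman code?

Merge the two smallest weights repeatedly:
A(2) + B(12) → 14
14 + F(74) → 88
88 + D(113) → 201
E(127) + C(146) → 273
201 + 273 → 474
The encoded length is the sum of every internal node's weight: 14 + 88 + 201 + 273 + 474 = 1050 bits.

1050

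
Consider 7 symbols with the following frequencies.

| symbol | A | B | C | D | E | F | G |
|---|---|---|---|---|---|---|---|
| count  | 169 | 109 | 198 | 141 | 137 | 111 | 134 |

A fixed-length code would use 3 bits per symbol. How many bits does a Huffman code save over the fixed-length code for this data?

Fixed-length: 3 bits × 999 symbols = 2997 bits.
Huffman merges:
merge B(109) and F(111): 220
merge G(134) and E(137): 271
merge D(141) and A(169): 310
merge C(198) and 220: 418
merge 271 and 310: 581
merge 418 and 581: 999
Huffman total = 220 + 271 + 310 + 418 + 581 + 999 = 2799 bits.
Saving = 2997 − 2799 = 198 bits.

198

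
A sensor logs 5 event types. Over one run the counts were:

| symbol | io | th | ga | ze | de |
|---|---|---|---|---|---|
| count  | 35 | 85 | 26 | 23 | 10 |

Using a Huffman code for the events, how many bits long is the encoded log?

365

Build the Huffman tree bottom-up:
de(10) + ze(23) → 33
ga(26) + 33 → 59
io(35) + 59 → 94
th(85) + 94 → 179
Each symbol's bit-cost is frequency × depth; summing gives 365 bits (equivalently 33 + 59 + 94 + 179).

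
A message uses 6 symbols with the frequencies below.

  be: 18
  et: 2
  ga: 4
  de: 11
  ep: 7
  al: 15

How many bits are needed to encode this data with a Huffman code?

Greedily combine the two least-frequent nodes:
et(2) + ga(4) → 6
6 + ep(7) → 13
de(11) + 13 → 24
al(15) + be(18) → 33
24 + 33 → 57
Total encoded bits = sum of merged weights = 6 + 13 + 24 + 33 + 57 = 133.

133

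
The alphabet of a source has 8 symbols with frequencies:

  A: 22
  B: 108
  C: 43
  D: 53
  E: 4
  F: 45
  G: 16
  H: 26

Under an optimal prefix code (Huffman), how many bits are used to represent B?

Build the tree from the bottom:
merge E(4) and G(16): 20
merge 20 and A(22): 42
merge H(26) and 42: 68
merge C(43) and F(45): 88
merge D(53) and 68: 121
merge 88 and B(108): 196
merge 121 and 196: 317
B sits 2 levels below the root, so its codeword is 2 bits.

2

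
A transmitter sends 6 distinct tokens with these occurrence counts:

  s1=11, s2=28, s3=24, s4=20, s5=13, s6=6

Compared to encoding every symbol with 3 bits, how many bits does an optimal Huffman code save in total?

55

Fixed-length: 3 bits × 102 symbols = 306 bits.
Huffman merges:
s6(6) + s1(11) → 17
s5(13) + 17 → 30
s4(20) + s3(24) → 44
s2(28) + 30 → 58
44 + 58 → 102
Huffman total = 17 + 30 + 44 + 58 + 102 = 251 bits.
Saving = 306 − 251 = 55 bits.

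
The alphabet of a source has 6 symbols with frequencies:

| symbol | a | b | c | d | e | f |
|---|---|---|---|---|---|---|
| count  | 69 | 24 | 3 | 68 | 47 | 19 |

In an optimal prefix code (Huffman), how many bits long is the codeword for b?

3

Build the tree from the bottom:
c(3) + f(19) → 22
22 + b(24) → 46
46 + e(47) → 93
d(68) + a(69) → 137
93 + 137 → 230
The subtree containing b is merged 3 times, so code length = 3.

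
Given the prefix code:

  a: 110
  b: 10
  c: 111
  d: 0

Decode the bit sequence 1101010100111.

Read left to right; each codeword is recognised as soon as it completes (prefix code):
  110→a | 10→b | 10→b | 10→b | 0→d | 111→c
Decoded message: abbbdc

abbbdc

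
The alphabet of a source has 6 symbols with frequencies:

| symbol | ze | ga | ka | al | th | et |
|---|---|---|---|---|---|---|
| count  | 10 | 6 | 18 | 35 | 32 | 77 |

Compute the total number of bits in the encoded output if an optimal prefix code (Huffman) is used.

395

Build the Huffman tree bottom-up:
merge ga(6) and ze(10): 16
merge 16 and ka(18): 34
merge th(32) and 34: 66
merge al(35) and 66: 101
merge et(77) and 101: 178
The encoded length is the sum of every internal node's weight: 16 + 34 + 66 + 101 + 178 = 395 bits.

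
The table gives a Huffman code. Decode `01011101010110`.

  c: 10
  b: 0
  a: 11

Read left to right; each codeword is recognised as soon as it completes (prefix code):
  0→b | 10→c | 11→a | 10→c | 10→c | 10→c | 11→a | 0→b
Decoded message: bcacccab

bcacccab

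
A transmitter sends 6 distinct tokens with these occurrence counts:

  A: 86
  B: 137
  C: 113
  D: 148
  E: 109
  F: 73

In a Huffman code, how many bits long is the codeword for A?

Huffman merges, smallest pair first:
combine F(73), A(86) → 159
combine E(109), C(113) → 222
combine B(137), D(148) → 285
combine 159, 222 → 381
combine 285, 381 → 666
A's leaf is at depth 3, giving a 3-bit codeword.

3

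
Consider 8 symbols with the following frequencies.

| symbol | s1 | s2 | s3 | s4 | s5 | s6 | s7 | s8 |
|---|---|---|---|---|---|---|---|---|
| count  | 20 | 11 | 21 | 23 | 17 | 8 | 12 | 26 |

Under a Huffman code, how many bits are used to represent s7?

3

Build the tree from the bottom:
merge s6(8) and s2(11): 19
merge s7(12) and s5(17): 29
merge 19 and s1(20): 39
merge s3(21) and s4(23): 44
merge s8(26) and 29: 55
merge 39 and 44: 83
merge 55 and 83: 138
The subtree containing s7 is merged 3 times, so code length = 3.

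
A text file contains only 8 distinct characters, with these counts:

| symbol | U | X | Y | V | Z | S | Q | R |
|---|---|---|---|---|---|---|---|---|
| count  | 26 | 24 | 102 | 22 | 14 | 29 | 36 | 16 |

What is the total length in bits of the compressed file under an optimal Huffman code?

734

Merge the two smallest weights repeatedly:
merge Z(14) and R(16): 30
merge V(22) and X(24): 46
merge U(26) and S(29): 55
merge 30 and Q(36): 66
merge 46 and 55: 101
merge 66 and 101: 167
merge Y(102) and 167: 269
The encoded length is the sum of every internal node's weight: 30 + 46 + 55 + 66 + 101 + 167 + 269 = 734 bits.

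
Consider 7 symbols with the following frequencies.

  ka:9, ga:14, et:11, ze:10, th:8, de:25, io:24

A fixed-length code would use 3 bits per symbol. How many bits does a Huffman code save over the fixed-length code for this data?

32

Fixed-length: 3 bits × 101 symbols = 303 bits.
Huffman merges:
th(8) + ka(9) → 17
ze(10) + et(11) → 21
ga(14) + 17 → 31
21 + io(24) → 45
de(25) + 31 → 56
45 + 56 → 101
Huffman total = 17 + 21 + 31 + 45 + 56 + 101 = 271 bits.
Saving = 303 − 271 = 32 bits.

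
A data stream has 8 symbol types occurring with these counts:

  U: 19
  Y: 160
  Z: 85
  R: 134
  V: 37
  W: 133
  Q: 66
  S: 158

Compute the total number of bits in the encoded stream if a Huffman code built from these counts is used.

Merge the two smallest weights repeatedly:
U(19) + V(37) → 56
56 + Q(66) → 122
Z(85) + 122 → 207
W(133) + R(134) → 267
S(158) + Y(160) → 318
207 + 267 → 474
318 + 474 → 792
The encoded length is the sum of every internal node's weight: 56 + 122 + 207 + 267 + 318 + 474 + 792 = 2236 bits.

2236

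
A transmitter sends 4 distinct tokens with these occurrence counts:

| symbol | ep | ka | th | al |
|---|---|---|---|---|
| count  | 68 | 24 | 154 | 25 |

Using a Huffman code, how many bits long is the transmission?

Merge the two smallest weights repeatedly:
merge ka(24) and al(25): 49
merge 49 and ep(68): 117
merge 117 and th(154): 271
Each symbol's bit-cost is frequency × depth; summing gives 437 bits (equivalently 49 + 117 + 271).

437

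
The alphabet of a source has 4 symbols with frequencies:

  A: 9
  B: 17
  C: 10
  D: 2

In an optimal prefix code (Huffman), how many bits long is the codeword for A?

Huffman merges, smallest pair first:
merge D(2) and A(9): 11
merge C(10) and 11: 21
merge B(17) and 21: 38
A sits 3 levels below the root, so its codeword is 3 bits.

3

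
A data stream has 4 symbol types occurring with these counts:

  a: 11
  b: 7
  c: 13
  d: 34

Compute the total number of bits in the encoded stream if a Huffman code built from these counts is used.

Merge the two smallest weights repeatedly:
combine b(7), a(11) → 18
combine c(13), 18 → 31
combine 31, d(34) → 65
Total encoded bits = sum of merged weights = 18 + 31 + 65 = 114.

114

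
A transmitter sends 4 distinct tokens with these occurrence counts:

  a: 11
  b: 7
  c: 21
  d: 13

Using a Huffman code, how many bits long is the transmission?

Merge the two smallest weights repeatedly:
merge b(7) and a(11): 18
merge d(13) and 18: 31
merge c(21) and 31: 52
Each symbol's bit-cost is frequency × depth; summing gives 101 bits (equivalently 18 + 31 + 52).

101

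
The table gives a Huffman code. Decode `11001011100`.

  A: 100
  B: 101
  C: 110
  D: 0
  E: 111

Read left to right; each codeword is recognised as soon as it completes (prefix code):
  110→C | 0→D | 101→B | 110→C | 0→D
Decoded message: CDBCD

CDBCD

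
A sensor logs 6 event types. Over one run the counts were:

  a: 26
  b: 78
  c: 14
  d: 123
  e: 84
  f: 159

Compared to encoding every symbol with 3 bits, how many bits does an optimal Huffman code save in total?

Fixed-length: 3 bits × 484 symbols = 1452 bits.
Huffman merges:
merge c(14) and a(26): 40
merge 40 and b(78): 118
merge e(84) and 118: 202
merge d(123) and f(159): 282
merge 202 and 282: 484
Huffman total = 40 + 118 + 202 + 282 + 484 = 1126 bits.
Saving = 1452 − 1126 = 326 bits.

326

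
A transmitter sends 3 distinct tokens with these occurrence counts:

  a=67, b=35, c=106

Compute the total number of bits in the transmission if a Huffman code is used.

Merge the two smallest weights repeatedly:
merge b(35) and a(67): 102
merge 102 and c(106): 208
Each symbol's bit-cost is frequency × depth; summing gives 310 bits (equivalently 102 + 208).

310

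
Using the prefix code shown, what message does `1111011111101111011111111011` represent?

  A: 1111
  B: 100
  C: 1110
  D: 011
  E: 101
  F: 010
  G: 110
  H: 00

ADADGAAD

Read left to right; each codeword is recognised as soon as it completes (prefix code):
  1111→A | 011→D | 1111→A | 011→D | 110→G | 1111→A | 1111→A | 011→D
Decoded message: ADADGAAD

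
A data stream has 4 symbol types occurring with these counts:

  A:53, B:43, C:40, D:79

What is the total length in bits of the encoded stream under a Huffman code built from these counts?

430

Merge the two smallest weights repeatedly:
combine C(40), B(43) → 83
combine A(53), D(79) → 132
combine 83, 132 → 215
The encoded length is the sum of every internal node's weight: 83 + 132 + 215 = 430 bits.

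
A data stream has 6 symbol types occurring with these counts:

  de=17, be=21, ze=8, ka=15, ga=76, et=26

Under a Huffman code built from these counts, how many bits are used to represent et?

Huffman merges, smallest pair first:
merge ze(8) and ka(15): 23
merge de(17) and be(21): 38
merge 23 and et(26): 49
merge 38 and 49: 87
merge ga(76) and 87: 163
The subtree containing et is merged 3 times, so code length = 3.

3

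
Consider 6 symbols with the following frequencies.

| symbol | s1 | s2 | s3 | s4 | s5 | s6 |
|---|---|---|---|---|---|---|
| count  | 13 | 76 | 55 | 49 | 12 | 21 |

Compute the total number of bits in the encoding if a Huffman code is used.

523

Merge the two smallest weights repeatedly:
s5(12) + s1(13) → 25
s6(21) + 25 → 46
46 + s4(49) → 95
s3(55) + s2(76) → 131
95 + 131 → 226
Each symbol's bit-cost is frequency × depth; summing gives 523 bits (equivalently 25 + 46 + 95 + 131 + 226).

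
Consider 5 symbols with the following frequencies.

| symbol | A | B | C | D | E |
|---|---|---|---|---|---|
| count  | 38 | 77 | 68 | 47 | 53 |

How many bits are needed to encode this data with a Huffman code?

651

Build the Huffman tree bottom-up:
combine A(38), D(47) → 85
combine E(53), C(68) → 121
combine B(77), 85 → 162
combine 121, 162 → 283
Each symbol's bit-cost is frequency × depth; summing gives 651 bits (equivalently 85 + 121 + 162 + 283).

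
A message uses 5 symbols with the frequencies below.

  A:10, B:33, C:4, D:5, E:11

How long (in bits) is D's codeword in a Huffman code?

Build the tree from the bottom:
merge C(4) and D(5): 9
merge 9 and A(10): 19
merge E(11) and 19: 30
merge 30 and B(33): 63
D's leaf is at depth 4, giving a 4-bit codeword.

4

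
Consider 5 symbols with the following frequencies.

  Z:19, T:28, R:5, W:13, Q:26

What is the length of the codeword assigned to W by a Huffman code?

3

Repeatedly merge the two smallest:
R(5) + W(13) → 18
18 + Z(19) → 37
Q(26) + T(28) → 54
37 + 54 → 91
The subtree containing W is merged 3 times, so code length = 3.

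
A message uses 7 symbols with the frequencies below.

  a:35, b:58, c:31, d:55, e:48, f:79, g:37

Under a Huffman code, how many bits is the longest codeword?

Merge the two lowest-weight nodes at each step:
c(31) + a(35) → 66
g(37) + e(48) → 85
d(55) + b(58) → 113
66 + f(79) → 145
85 + 113 → 198
145 + 198 → 343
Maximum depth reached is 3.

3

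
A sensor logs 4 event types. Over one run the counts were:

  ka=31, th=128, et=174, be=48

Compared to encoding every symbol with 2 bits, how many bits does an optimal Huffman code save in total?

95

Fixed-length: 2 bits × 381 symbols = 762 bits.
Huffman merges:
merge ka(31) and be(48): 79
merge 79 and th(128): 207
merge et(174) and 207: 381
Huffman total = 79 + 207 + 381 = 667 bits.
Saving = 762 − 667 = 95 bits.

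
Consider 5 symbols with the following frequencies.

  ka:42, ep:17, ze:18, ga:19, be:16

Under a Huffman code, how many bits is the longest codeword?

3

Merge the two lowest-weight nodes at each step:
merge be(16) and ep(17): 33
merge ze(18) and ga(19): 37
merge 33 and 37: 70
merge ka(42) and 70: 112
The rarest symbols sit at the bottom; the longest codeword is 3 bits.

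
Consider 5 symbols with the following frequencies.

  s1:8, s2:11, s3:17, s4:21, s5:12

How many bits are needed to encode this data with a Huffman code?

157

Build the Huffman tree bottom-up:
merge s1(8) and s2(11): 19
merge s5(12) and s3(17): 29
merge 19 and s4(21): 40
merge 29 and 40: 69
The encoded length is the sum of every internal node's weight: 19 + 29 + 40 + 69 = 157 bits.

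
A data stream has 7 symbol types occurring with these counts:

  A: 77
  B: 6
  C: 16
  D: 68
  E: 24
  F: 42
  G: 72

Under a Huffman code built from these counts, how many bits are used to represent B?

5

Huffman merges, smallest pair first:
merge B(6) and C(16): 22
merge 22 and E(24): 46
merge F(42) and 46: 88
merge D(68) and G(72): 140
merge A(77) and 88: 165
merge 140 and 165: 305
The subtree containing B is merged 5 times, so code length = 5.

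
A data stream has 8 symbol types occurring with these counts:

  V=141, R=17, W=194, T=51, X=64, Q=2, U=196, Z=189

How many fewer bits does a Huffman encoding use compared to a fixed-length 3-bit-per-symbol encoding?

Fixed-length: 3 bits × 854 symbols = 2562 bits.
Huffman merges:
merge Q(2) and R(17): 19
merge 19 and T(51): 70
merge X(64) and 70: 134
merge 134 and V(141): 275
merge Z(189) and W(194): 383
merge U(196) and 275: 471
merge 383 and 471: 854
Huffman total = 19 + 70 + 134 + 275 + 383 + 471 + 854 = 2206 bits.
Saving = 2562 − 2206 = 356 bits.

356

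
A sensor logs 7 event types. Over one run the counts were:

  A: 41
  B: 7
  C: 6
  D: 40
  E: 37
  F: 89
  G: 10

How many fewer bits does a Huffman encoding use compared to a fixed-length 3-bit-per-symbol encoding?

Fixed-length: 3 bits × 230 symbols = 690 bits.
Huffman merges:
merge C(6) and B(7): 13
merge G(10) and 13: 23
merge 23 and E(37): 60
merge D(40) and A(41): 81
merge 60 and 81: 141
merge F(89) and 141: 230
Huffman total = 13 + 23 + 60 + 81 + 141 + 230 = 548 bits.
Saving = 690 − 548 = 142 bits.

142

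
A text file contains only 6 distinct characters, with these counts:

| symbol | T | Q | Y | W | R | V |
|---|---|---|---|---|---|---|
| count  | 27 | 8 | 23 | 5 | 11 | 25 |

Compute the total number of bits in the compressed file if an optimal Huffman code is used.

Build the Huffman tree bottom-up:
merge W(5) and Q(8): 13
merge R(11) and 13: 24
merge Y(23) and 24: 47
merge V(25) and T(27): 52
merge 47 and 52: 99
Each symbol's bit-cost is frequency × depth; summing gives 235 bits (equivalently 13 + 24 + 47 + 52 + 99).

235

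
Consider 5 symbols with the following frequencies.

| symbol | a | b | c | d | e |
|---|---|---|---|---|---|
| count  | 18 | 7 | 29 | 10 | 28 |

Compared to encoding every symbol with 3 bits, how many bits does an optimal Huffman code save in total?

Fixed-length: 3 bits × 92 symbols = 276 bits.
Huffman merges:
b(7) + d(10) → 17
17 + a(18) → 35
e(28) + c(29) → 57
35 + 57 → 92
Huffman total = 17 + 35 + 57 + 92 = 201 bits.
Saving = 276 − 201 = 75 bits.

75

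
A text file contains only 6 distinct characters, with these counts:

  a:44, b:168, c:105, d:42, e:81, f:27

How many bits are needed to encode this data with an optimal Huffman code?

1116

Merge the two smallest weights repeatedly:
combine f(27), d(42) → 69
combine a(44), 69 → 113
combine e(81), c(105) → 186
combine 113, b(168) → 281
combine 186, 281 → 467
Total encoded bits = sum of merged weights = 69 + 113 + 186 + 281 + 467 = 1116.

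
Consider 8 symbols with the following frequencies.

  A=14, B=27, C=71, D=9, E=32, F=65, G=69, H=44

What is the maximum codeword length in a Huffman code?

5

Merge the two lowest-weight nodes at each step:
combine D(9), A(14) → 23
combine 23, B(27) → 50
combine E(32), H(44) → 76
combine 50, F(65) → 115
combine G(69), C(71) → 140
combine 76, 115 → 191
combine 140, 191 → 331
The first pair merged (D, A) ends up deepest, at depth 5.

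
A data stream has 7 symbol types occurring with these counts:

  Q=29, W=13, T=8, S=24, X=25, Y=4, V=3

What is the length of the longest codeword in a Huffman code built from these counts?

5

Merge the two lowest-weight nodes at each step:
V(3) + Y(4) → 7
7 + T(8) → 15
W(13) + 15 → 28
S(24) + X(25) → 49
28 + Q(29) → 57
49 + 57 → 106
The first pair merged (V, Y) ends up deepest, at depth 5.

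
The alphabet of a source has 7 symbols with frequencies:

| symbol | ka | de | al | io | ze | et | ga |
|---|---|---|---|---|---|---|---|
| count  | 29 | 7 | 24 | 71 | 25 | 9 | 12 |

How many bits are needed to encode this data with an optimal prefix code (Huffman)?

Build the Huffman tree bottom-up:
de(7) + et(9) → 16
ga(12) + 16 → 28
al(24) + ze(25) → 49
28 + ka(29) → 57
49 + 57 → 106
io(71) + 106 → 177
Total encoded bits = sum of merged weights = 16 + 28 + 49 + 57 + 106 + 177 = 433.

433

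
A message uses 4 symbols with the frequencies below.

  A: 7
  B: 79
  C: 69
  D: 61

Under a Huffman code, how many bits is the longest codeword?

3

Merge the two lowest-weight nodes at each step:
merge A(7) and D(61): 68
merge 68 and C(69): 137
merge B(79) and 137: 216
The first pair merged (A, D) ends up deepest, at depth 3.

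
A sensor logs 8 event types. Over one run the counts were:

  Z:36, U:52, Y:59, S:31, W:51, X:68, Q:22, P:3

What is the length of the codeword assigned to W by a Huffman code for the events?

3

Build the tree from the bottom:
combine P(3), Q(22) → 25
combine 25, S(31) → 56
combine Z(36), W(51) → 87
combine U(52), 56 → 108
combine Y(59), X(68) → 127
combine 87, 108 → 195
combine 127, 195 → 322
The subtree containing W is merged 3 times, so code length = 3.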